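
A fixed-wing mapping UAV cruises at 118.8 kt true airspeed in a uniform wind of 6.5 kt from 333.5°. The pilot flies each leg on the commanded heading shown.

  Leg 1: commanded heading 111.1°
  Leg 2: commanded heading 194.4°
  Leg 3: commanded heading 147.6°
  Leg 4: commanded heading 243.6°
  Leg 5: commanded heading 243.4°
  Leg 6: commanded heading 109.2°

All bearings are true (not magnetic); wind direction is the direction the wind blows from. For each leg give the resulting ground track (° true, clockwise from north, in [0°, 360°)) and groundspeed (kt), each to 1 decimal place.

Leg 1: track=113.1°, groundspeed=123.7 kt
Leg 2: track=192.4°, groundspeed=123.8 kt
Leg 3: track=147.9°, groundspeed=125.3 kt
Leg 4: track=240.5°, groundspeed=119.0 kt
Leg 5: track=240.3°, groundspeed=119.0 kt
Leg 6: track=111.3°, groundspeed=123.5 kt

Leg 1: heading 111.1°; drift +2.0° → track 113.1°, groundspeed 123.7 kt
Leg 2: heading 194.4°; drift -2.0° → track 192.4°, groundspeed 123.8 kt
Leg 3: heading 147.6°; drift +0.3° → track 147.9°, groundspeed 125.3 kt
Leg 4: heading 243.6°; drift -3.1° → track 240.5°, groundspeed 119.0 kt
Leg 5: heading 243.4°; drift -3.1° → track 240.3°, groundspeed 119.0 kt
Leg 6: heading 109.2°; drift +2.1° → track 111.3°, groundspeed 123.5 kt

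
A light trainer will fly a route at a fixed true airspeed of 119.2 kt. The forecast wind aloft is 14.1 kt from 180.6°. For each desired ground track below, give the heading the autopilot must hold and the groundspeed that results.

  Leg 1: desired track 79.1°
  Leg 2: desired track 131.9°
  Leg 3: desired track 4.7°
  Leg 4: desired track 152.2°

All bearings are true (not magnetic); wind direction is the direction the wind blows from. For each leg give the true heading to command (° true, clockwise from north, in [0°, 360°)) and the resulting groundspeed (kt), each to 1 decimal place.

Leg 1: heading=85.8°, groundspeed=121.2 kt
Leg 2: heading=137.0°, groundspeed=109.4 kt
Leg 3: heading=5.2°, groundspeed=133.3 kt
Leg 4: heading=155.4°, groundspeed=106.6 kt

Leg 1: desired track 79.1°; wind correction +6.7° → command heading 85.8°, groundspeed 121.2 kt
Leg 2: desired track 131.9°; wind correction +5.1° → command heading 137.0°, groundspeed 109.4 kt
Leg 3: desired track 4.7°; wind correction +0.5° → command heading 5.2°, groundspeed 133.3 kt
Leg 4: desired track 152.2°; wind correction +3.2° → command heading 155.4°, groundspeed 106.6 kt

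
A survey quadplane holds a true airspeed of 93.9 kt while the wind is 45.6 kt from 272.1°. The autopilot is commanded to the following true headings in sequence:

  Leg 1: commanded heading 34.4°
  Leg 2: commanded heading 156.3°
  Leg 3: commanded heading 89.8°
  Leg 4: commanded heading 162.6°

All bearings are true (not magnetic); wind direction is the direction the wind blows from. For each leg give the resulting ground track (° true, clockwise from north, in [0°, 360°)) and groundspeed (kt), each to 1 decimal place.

Leg 1: track=52.5°, groundspeed=124.4 kt
Leg 2: track=136.5°, groundspeed=120.9 kt
Leg 3: track=90.6°, groundspeed=139.5 kt
Leg 4: track=141.1°, groundspeed=117.3 kt

Leg 1: heading 34.4°; drift +18.1° → track 52.5°, groundspeed 124.4 kt
Leg 2: heading 156.3°; drift -19.8° → track 136.5°, groundspeed 120.9 kt
Leg 3: heading 89.8°; drift +0.8° → track 90.6°, groundspeed 139.5 kt
Leg 4: heading 162.6°; drift -21.5° → track 141.1°, groundspeed 117.3 kt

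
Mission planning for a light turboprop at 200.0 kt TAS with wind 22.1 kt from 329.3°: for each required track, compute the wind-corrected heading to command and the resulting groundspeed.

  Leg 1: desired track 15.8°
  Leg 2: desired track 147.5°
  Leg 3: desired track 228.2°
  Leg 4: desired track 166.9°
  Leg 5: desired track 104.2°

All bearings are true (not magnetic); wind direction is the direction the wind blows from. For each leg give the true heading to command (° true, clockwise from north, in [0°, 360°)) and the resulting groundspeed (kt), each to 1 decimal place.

Leg 1: desired track 15.8°; wind correction -4.6° → command heading 11.2°, groundspeed 184.1 kt
Leg 2: desired track 147.5°; wind correction -0.2° → command heading 147.3°, groundspeed 222.1 kt
Leg 3: desired track 228.2°; wind correction +6.2° → command heading 234.4°, groundspeed 203.1 kt
Leg 4: desired track 166.9°; wind correction +1.9° → command heading 168.8°, groundspeed 221.0 kt
Leg 5: desired track 104.2°; wind correction -4.5° → command heading 99.7°, groundspeed 215.0 kt

Leg 1: heading=11.2°, groundspeed=184.1 kt
Leg 2: heading=147.3°, groundspeed=222.1 kt
Leg 3: heading=234.4°, groundspeed=203.1 kt
Leg 4: heading=168.8°, groundspeed=221.0 kt
Leg 5: heading=99.7°, groundspeed=215.0 kt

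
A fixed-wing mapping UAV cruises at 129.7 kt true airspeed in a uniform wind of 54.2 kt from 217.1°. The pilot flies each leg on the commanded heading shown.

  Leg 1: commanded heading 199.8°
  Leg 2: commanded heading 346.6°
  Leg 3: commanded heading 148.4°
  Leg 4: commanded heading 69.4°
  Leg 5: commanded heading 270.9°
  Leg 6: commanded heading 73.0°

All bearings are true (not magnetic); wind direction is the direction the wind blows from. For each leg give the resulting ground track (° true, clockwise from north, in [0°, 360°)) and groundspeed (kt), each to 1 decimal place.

Leg 1: heading 199.8°; drift -11.7° → track 188.1°, groundspeed 79.6 kt
Leg 2: heading 346.6°; drift +14.3° → track 0.9°, groundspeed 169.4 kt
Leg 3: heading 148.4°; drift -24.7° → track 123.7°, groundspeed 121.0 kt
Leg 4: heading 69.4°; drift -9.4° → track 60.0°, groundspeed 177.9 kt
Leg 5: heading 270.9°; drift +24.1° → track 295.0°, groundspeed 107.0 kt
Leg 6: heading 73.0°; drift -10.4° → track 62.6°, groundspeed 176.5 kt

Leg 1: track=188.1°, groundspeed=79.6 kt
Leg 2: track=0.9°, groundspeed=169.4 kt
Leg 3: track=123.7°, groundspeed=121.0 kt
Leg 4: track=60.0°, groundspeed=177.9 kt
Leg 5: track=295.0°, groundspeed=107.0 kt
Leg 6: track=62.6°, groundspeed=176.5 kt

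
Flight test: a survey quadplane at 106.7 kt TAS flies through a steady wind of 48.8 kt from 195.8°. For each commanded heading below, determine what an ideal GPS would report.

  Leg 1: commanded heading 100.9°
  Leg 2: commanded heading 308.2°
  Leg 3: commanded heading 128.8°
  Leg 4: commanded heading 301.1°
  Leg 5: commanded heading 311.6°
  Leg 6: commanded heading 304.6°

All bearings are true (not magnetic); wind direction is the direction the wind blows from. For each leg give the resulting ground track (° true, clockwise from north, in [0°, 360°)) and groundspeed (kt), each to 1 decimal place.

Leg 1: heading 100.9°; drift -23.7° → track 77.2°, groundspeed 121.1 kt
Leg 2: heading 308.2°; drift +19.8° → track 328.0°, groundspeed 133.2 kt
Leg 3: heading 128.8°; drift -27.1° → track 101.7°, groundspeed 98.5 kt
Leg 4: heading 301.1°; drift +21.5° → track 322.6°, groundspeed 128.5 kt
Leg 5: heading 311.6°; drift +19.0° → track 330.6°, groundspeed 135.3 kt
Leg 6: heading 304.6°; drift +20.7° → track 325.3°, groundspeed 130.9 kt

Leg 1: track=77.2°, groundspeed=121.1 kt
Leg 2: track=328.0°, groundspeed=133.2 kt
Leg 3: track=101.7°, groundspeed=98.5 kt
Leg 4: track=322.6°, groundspeed=128.5 kt
Leg 5: track=330.6°, groundspeed=135.3 kt
Leg 6: track=325.3°, groundspeed=130.9 kt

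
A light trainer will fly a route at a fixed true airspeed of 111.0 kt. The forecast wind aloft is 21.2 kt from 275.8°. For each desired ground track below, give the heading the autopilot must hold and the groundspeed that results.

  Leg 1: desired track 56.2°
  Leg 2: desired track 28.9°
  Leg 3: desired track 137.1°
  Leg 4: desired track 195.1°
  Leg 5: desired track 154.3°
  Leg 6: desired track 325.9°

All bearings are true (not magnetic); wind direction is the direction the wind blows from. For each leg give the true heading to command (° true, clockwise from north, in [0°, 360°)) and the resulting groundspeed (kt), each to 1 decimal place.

Leg 1: heading=49.2°, groundspeed=126.5 kt
Leg 2: heading=18.8°, groundspeed=117.6 kt
Leg 3: heading=144.3°, groundspeed=126.0 kt
Leg 4: heading=206.0°, groundspeed=105.6 kt
Leg 5: heading=163.7°, groundspeed=120.6 kt
Leg 6: heading=317.5°, groundspeed=96.2 kt

Leg 1: desired track 56.2°; wind correction -7.0° → command heading 49.2°, groundspeed 126.5 kt
Leg 2: desired track 28.9°; wind correction -10.1° → command heading 18.8°, groundspeed 117.6 kt
Leg 3: desired track 137.1°; wind correction +7.2° → command heading 144.3°, groundspeed 126.0 kt
Leg 4: desired track 195.1°; wind correction +10.9° → command heading 206.0°, groundspeed 105.6 kt
Leg 5: desired track 154.3°; wind correction +9.4° → command heading 163.7°, groundspeed 120.6 kt
Leg 6: desired track 325.9°; wind correction -8.4° → command heading 317.5°, groundspeed 96.2 kt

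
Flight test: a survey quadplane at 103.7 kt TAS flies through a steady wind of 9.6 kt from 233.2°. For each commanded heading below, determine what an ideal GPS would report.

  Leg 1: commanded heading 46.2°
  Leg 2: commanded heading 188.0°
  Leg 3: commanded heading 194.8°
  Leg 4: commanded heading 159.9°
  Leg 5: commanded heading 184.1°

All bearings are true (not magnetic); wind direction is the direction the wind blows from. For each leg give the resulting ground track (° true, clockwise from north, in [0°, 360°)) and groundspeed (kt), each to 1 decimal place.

Leg 1: track=46.8°, groundspeed=113.2 kt
Leg 2: track=184.0°, groundspeed=97.2 kt
Leg 3: track=191.3°, groundspeed=96.4 kt
Leg 4: track=154.7°, groundspeed=101.4 kt
Leg 5: track=179.8°, groundspeed=97.7 kt

Leg 1: heading 46.2°; drift +0.6° → track 46.8°, groundspeed 113.2 kt
Leg 2: heading 188.0°; drift -4.0° → track 184.0°, groundspeed 97.2 kt
Leg 3: heading 194.8°; drift -3.5° → track 191.3°, groundspeed 96.4 kt
Leg 4: heading 159.9°; drift -5.2° → track 154.7°, groundspeed 101.4 kt
Leg 5: heading 184.1°; drift -4.3° → track 179.8°, groundspeed 97.7 kt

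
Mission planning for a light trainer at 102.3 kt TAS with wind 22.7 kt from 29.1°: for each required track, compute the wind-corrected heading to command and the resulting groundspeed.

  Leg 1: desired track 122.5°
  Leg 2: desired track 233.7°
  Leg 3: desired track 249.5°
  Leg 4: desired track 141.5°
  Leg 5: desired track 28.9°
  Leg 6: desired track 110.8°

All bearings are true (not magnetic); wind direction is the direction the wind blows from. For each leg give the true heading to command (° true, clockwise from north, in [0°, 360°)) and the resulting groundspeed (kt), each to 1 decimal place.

Leg 1: heading=109.7°, groundspeed=101.1 kt
Leg 2: heading=239.0°, groundspeed=122.5 kt
Leg 3: heading=257.8°, groundspeed=118.5 kt
Leg 4: heading=129.7°, groundspeed=108.8 kt
Leg 5: heading=28.9°, groundspeed=79.6 kt
Leg 6: heading=98.1°, groundspeed=96.5 kt

Leg 1: desired track 122.5°; wind correction -12.8° → command heading 109.7°, groundspeed 101.1 kt
Leg 2: desired track 233.7°; wind correction +5.3° → command heading 239.0°, groundspeed 122.5 kt
Leg 3: desired track 249.5°; wind correction +8.3° → command heading 257.8°, groundspeed 118.5 kt
Leg 4: desired track 141.5°; wind correction -11.8° → command heading 129.7°, groundspeed 108.8 kt
Leg 5: desired track 28.9°; wind correction +0.0° → command heading 28.9°, groundspeed 79.6 kt
Leg 6: desired track 110.8°; wind correction -12.7° → command heading 98.1°, groundspeed 96.5 kt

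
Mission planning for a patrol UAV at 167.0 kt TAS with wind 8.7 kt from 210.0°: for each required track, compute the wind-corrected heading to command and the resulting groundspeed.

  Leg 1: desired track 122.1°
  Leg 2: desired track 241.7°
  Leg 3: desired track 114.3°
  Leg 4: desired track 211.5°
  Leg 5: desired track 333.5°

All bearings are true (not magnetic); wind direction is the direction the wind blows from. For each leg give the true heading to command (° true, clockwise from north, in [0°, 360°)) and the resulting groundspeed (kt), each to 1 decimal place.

Leg 1: heading=125.1°, groundspeed=166.5 kt
Leg 2: heading=240.1°, groundspeed=159.5 kt
Leg 3: heading=117.3°, groundspeed=167.6 kt
Leg 4: heading=211.4°, groundspeed=158.3 kt
Leg 5: heading=331.0°, groundspeed=171.6 kt

Leg 1: desired track 122.1°; wind correction +3.0° → command heading 125.1°, groundspeed 166.5 kt
Leg 2: desired track 241.7°; wind correction -1.6° → command heading 240.1°, groundspeed 159.5 kt
Leg 3: desired track 114.3°; wind correction +3.0° → command heading 117.3°, groundspeed 167.6 kt
Leg 4: desired track 211.5°; wind correction -0.1° → command heading 211.4°, groundspeed 158.3 kt
Leg 5: desired track 333.5°; wind correction -2.5° → command heading 331.0°, groundspeed 171.6 kt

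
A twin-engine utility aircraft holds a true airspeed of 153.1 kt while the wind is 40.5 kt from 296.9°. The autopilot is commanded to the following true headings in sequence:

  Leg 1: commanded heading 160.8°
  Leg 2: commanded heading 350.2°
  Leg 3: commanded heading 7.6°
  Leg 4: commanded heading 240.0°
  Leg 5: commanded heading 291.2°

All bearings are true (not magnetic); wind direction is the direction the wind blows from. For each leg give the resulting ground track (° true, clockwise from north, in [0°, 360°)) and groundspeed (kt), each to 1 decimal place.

Leg 1: track=152.0°, groundspeed=184.4 kt
Leg 2: track=4.3°, groundspeed=132.9 kt
Leg 3: track=22.9°, groundspeed=144.8 kt
Leg 4: track=225.5°, groundspeed=135.3 kt
Leg 5: track=289.2°, groundspeed=112.9 kt

Leg 1: heading 160.8°; drift -8.8° → track 152.0°, groundspeed 184.4 kt
Leg 2: heading 350.2°; drift +14.1° → track 4.3°, groundspeed 132.9 kt
Leg 3: heading 7.6°; drift +15.3° → track 22.9°, groundspeed 144.8 kt
Leg 4: heading 240.0°; drift -14.5° → track 225.5°, groundspeed 135.3 kt
Leg 5: heading 291.2°; drift -2.0° → track 289.2°, groundspeed 112.9 kt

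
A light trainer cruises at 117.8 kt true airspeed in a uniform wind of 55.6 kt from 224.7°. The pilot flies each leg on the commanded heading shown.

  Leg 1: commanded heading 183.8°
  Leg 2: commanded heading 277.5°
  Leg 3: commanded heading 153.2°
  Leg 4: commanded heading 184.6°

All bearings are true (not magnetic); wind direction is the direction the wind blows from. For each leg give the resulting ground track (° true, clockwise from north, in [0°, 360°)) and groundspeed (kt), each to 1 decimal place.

Leg 1: heading 183.8°; drift -25.7° → track 158.1°, groundspeed 84.1 kt
Leg 2: heading 277.5°; drift +27.7° → track 305.2°, groundspeed 95.1 kt
Leg 3: heading 153.2°; drift -27.8° → track 125.4°, groundspeed 113.2 kt
Leg 4: heading 184.6°; drift -25.4° → track 159.2°, groundspeed 83.4 kt

Leg 1: track=158.1°, groundspeed=84.1 kt
Leg 2: track=305.2°, groundspeed=95.1 kt
Leg 3: track=125.4°, groundspeed=113.2 kt
Leg 4: track=159.2°, groundspeed=83.4 kt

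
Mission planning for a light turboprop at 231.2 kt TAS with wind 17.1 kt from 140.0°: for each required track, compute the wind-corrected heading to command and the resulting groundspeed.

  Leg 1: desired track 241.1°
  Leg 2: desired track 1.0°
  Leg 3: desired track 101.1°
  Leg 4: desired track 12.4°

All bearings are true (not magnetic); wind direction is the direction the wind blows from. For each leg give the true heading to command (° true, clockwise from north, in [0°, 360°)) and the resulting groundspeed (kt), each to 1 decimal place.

Leg 1: desired track 241.1°; wind correction -4.2° → command heading 236.9°, groundspeed 233.9 kt
Leg 2: desired track 1.0°; wind correction +2.8° → command heading 3.8°, groundspeed 243.8 kt
Leg 3: desired track 101.1°; wind correction +2.7° → command heading 103.8°, groundspeed 217.6 kt
Leg 4: desired track 12.4°; wind correction +3.4° → command heading 15.8°, groundspeed 241.2 kt

Leg 1: heading=236.9°, groundspeed=233.9 kt
Leg 2: heading=3.8°, groundspeed=243.8 kt
Leg 3: heading=103.8°, groundspeed=217.6 kt
Leg 4: heading=15.8°, groundspeed=241.2 kt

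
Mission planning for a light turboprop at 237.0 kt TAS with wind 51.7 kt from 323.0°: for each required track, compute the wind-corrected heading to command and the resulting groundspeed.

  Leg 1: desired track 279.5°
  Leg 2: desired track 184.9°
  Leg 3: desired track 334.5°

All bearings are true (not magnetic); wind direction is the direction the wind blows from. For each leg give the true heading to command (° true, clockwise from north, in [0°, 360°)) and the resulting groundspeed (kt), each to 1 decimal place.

Leg 1: desired track 279.5°; wind correction +8.6° → command heading 288.1°, groundspeed 196.8 kt
Leg 2: desired track 184.9°; wind correction +8.4° → command heading 193.3°, groundspeed 273.0 kt
Leg 3: desired track 334.5°; wind correction -2.5° → command heading 332.0°, groundspeed 186.1 kt

Leg 1: heading=288.1°, groundspeed=196.8 kt
Leg 2: heading=193.3°, groundspeed=273.0 kt
Leg 3: heading=332.0°, groundspeed=186.1 kt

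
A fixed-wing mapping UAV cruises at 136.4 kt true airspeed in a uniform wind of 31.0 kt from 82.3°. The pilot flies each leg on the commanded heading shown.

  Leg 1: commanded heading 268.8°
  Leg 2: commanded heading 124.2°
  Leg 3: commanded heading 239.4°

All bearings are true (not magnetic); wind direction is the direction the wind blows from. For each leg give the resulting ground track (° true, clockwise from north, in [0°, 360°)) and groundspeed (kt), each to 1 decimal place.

Leg 1: track=267.6°, groundspeed=167.2 kt
Leg 2: track=134.6°, groundspeed=115.2 kt
Leg 3: track=243.6°, groundspeed=165.4 kt

Leg 1: heading 268.8°; drift -1.2° → track 267.6°, groundspeed 167.2 kt
Leg 2: heading 124.2°; drift +10.4° → track 134.6°, groundspeed 115.2 kt
Leg 3: heading 239.4°; drift +4.2° → track 243.6°, groundspeed 165.4 kt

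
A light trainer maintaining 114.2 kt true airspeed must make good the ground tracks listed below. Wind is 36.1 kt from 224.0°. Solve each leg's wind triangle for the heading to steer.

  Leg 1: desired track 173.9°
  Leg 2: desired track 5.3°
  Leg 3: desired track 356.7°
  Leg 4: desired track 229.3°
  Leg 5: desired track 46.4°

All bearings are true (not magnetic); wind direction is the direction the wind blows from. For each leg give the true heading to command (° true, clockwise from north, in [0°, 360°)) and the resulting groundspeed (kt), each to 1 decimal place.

Leg 1: desired track 173.9°; wind correction +14.0° → command heading 187.9°, groundspeed 87.6 kt
Leg 2: desired track 5.3°; wind correction -11.4° → command heading 353.9°, groundspeed 140.1 kt
Leg 3: desired track 356.7°; wind correction -13.4° → command heading 343.3°, groundspeed 135.6 kt
Leg 4: desired track 229.3°; wind correction -1.7° → command heading 227.6°, groundspeed 78.2 kt
Leg 5: desired track 46.4°; wind correction +0.8° → command heading 47.2°, groundspeed 150.3 kt

Leg 1: heading=187.9°, groundspeed=87.6 kt
Leg 2: heading=353.9°, groundspeed=140.1 kt
Leg 3: heading=343.3°, groundspeed=135.6 kt
Leg 4: heading=227.6°, groundspeed=78.2 kt
Leg 5: heading=47.2°, groundspeed=150.3 kt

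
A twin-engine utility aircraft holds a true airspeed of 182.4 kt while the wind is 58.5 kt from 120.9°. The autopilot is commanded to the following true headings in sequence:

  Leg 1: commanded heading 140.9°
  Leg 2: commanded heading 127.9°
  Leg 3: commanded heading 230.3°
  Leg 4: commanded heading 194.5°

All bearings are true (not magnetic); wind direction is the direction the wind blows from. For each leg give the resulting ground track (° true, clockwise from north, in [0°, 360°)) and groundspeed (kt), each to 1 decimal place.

Leg 1: heading 140.9°; drift +8.9° → track 149.8°, groundspeed 129.0 kt
Leg 2: heading 127.9°; drift +3.3° → track 131.2°, groundspeed 124.5 kt
Leg 3: heading 230.3°; drift +15.3° → track 245.6°, groundspeed 209.2 kt
Leg 4: heading 194.5°; drift +18.7° → track 213.2°, groundspeed 175.1 kt

Leg 1: track=149.8°, groundspeed=129.0 kt
Leg 2: track=131.2°, groundspeed=124.5 kt
Leg 3: track=245.6°, groundspeed=209.2 kt
Leg 4: track=213.2°, groundspeed=175.1 kt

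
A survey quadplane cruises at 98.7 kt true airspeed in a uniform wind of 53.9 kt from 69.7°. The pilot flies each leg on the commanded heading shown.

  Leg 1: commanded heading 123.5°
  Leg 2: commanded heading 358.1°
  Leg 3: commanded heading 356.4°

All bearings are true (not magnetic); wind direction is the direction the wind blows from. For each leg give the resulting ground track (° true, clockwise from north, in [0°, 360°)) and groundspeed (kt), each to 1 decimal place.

Leg 1: heading 123.5°; drift +33.0° → track 156.5°, groundspeed 79.8 kt
Leg 2: heading 358.1°; drift -32.1° → track 326.0°, groundspeed 96.4 kt
Leg 3: heading 356.4°; drift -31.8° → track 324.6°, groundspeed 97.9 kt

Leg 1: track=156.5°, groundspeed=79.8 kt
Leg 2: track=326.0°, groundspeed=96.4 kt
Leg 3: track=324.6°, groundspeed=97.9 kt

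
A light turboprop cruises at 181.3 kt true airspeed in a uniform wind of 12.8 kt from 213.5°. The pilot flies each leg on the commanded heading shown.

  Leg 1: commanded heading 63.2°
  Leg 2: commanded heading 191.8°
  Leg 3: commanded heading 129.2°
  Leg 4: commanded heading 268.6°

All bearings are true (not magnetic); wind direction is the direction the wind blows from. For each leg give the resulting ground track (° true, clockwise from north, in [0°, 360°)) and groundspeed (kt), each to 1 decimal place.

Leg 1: heading 63.2°; drift -1.9° → track 61.3°, groundspeed 192.5 kt
Leg 2: heading 191.8°; drift -1.6° → track 190.2°, groundspeed 169.5 kt
Leg 3: heading 129.2°; drift -4.0° → track 125.2°, groundspeed 180.5 kt
Leg 4: heading 268.6°; drift +3.5° → track 272.1°, groundspeed 174.3 kt

Leg 1: track=61.3°, groundspeed=192.5 kt
Leg 2: track=190.2°, groundspeed=169.5 kt
Leg 3: track=125.2°, groundspeed=180.5 kt
Leg 4: track=272.1°, groundspeed=174.3 kt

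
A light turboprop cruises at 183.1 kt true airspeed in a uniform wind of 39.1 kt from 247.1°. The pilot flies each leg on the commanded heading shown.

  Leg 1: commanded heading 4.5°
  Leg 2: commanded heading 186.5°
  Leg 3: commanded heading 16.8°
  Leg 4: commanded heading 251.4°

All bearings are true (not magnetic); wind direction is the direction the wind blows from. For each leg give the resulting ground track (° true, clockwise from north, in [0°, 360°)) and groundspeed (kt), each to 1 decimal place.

Leg 1: track=14.3°, groundspeed=204.1 kt
Leg 2: track=174.8°, groundspeed=167.4 kt
Leg 3: track=25.0°, groundspeed=210.2 kt
Leg 4: track=252.6°, groundspeed=144.1 kt

Leg 1: heading 4.5°; drift +9.8° → track 14.3°, groundspeed 204.1 kt
Leg 2: heading 186.5°; drift -11.7° → track 174.8°, groundspeed 167.4 kt
Leg 3: heading 16.8°; drift +8.2° → track 25.0°, groundspeed 210.2 kt
Leg 4: heading 251.4°; drift +1.2° → track 252.6°, groundspeed 144.1 kt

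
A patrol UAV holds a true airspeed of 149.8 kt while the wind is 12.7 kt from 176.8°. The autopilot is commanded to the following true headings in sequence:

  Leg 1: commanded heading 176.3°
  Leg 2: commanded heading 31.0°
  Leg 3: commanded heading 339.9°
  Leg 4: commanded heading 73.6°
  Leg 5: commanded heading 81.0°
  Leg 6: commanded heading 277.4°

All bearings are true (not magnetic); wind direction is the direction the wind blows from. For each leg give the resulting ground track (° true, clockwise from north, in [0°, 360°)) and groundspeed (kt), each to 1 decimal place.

Leg 1: track=176.3°, groundspeed=137.1 kt
Leg 2: track=28.5°, groundspeed=160.5 kt
Leg 3: track=341.2°, groundspeed=162.0 kt
Leg 4: track=69.0°, groundspeed=153.2 kt
Leg 5: track=76.2°, groundspeed=151.6 kt
Leg 6: track=282.1°, groundspeed=152.6 kt

Leg 1: heading 176.3°; drift +0.0° → track 176.3°, groundspeed 137.1 kt
Leg 2: heading 31.0°; drift -2.5° → track 28.5°, groundspeed 160.5 kt
Leg 3: heading 339.9°; drift +1.3° → track 341.2°, groundspeed 162.0 kt
Leg 4: heading 73.6°; drift -4.6° → track 69.0°, groundspeed 153.2 kt
Leg 5: heading 81.0°; drift -4.8° → track 76.2°, groundspeed 151.6 kt
Leg 6: heading 277.4°; drift +4.7° → track 282.1°, groundspeed 152.6 kt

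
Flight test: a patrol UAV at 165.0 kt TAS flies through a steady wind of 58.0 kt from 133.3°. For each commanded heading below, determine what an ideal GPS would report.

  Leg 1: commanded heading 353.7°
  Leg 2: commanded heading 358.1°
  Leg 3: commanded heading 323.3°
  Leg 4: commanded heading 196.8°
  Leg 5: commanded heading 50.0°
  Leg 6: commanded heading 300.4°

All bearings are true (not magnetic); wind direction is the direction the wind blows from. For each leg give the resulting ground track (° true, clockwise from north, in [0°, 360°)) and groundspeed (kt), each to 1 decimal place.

Leg 1: heading 353.7°; drift -10.2° → track 343.5°, groundspeed 212.5 kt
Leg 2: heading 358.1°; drift -11.2° → track 346.9°, groundspeed 210.2 kt
Leg 3: heading 323.3°; drift -2.6° → track 320.7°, groundspeed 222.3 kt
Leg 4: heading 196.8°; drift +20.5° → track 217.3°, groundspeed 148.5 kt
Leg 5: heading 50.0°; drift -20.0° → track 30.0°, groundspeed 168.4 kt
Leg 6: heading 300.4°; drift +3.3° → track 303.7°, groundspeed 221.9 kt

Leg 1: track=343.5°, groundspeed=212.5 kt
Leg 2: track=346.9°, groundspeed=210.2 kt
Leg 3: track=320.7°, groundspeed=222.3 kt
Leg 4: track=217.3°, groundspeed=148.5 kt
Leg 5: track=30.0°, groundspeed=168.4 kt
Leg 6: track=303.7°, groundspeed=221.9 kt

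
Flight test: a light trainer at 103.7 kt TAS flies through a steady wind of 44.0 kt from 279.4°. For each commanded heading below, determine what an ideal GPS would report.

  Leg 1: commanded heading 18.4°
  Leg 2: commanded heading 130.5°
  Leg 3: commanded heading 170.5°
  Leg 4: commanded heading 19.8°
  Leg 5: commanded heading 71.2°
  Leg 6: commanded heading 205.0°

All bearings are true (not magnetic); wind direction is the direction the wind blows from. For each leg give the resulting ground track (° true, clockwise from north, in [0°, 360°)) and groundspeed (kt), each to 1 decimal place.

Leg 1: heading 18.4°; drift +21.5° → track 39.9°, groundspeed 118.8 kt
Leg 2: heading 130.5°; drift -9.1° → track 121.4°, groundspeed 143.2 kt
Leg 3: heading 170.5°; drift -19.4° → track 151.1°, groundspeed 125.1 kt
Leg 4: heading 19.8°; drift +21.2° → track 41.0°, groundspeed 119.7 kt
Leg 5: heading 71.2°; drift +8.3° → track 79.5°, groundspeed 144.0 kt
Leg 6: heading 205.0°; drift -24.8° → track 180.2°, groundspeed 101.2 kt

Leg 1: track=39.9°, groundspeed=118.8 kt
Leg 2: track=121.4°, groundspeed=143.2 kt
Leg 3: track=151.1°, groundspeed=125.1 kt
Leg 4: track=41.0°, groundspeed=119.7 kt
Leg 5: track=79.5°, groundspeed=144.0 kt
Leg 6: track=180.2°, groundspeed=101.2 kt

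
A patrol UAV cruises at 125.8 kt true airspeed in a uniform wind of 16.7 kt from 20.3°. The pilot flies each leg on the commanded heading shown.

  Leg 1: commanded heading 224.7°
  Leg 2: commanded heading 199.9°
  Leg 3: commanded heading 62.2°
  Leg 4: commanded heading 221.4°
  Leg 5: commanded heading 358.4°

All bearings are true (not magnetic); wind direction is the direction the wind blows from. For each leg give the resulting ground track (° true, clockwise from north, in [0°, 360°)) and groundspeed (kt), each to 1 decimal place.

Leg 1: track=221.9°, groundspeed=141.2 kt
Leg 2: track=199.9°, groundspeed=142.5 kt
Leg 3: track=67.8°, groundspeed=113.9 kt
Leg 4: track=219.0°, groundspeed=141.5 kt
Leg 5: track=355.2°, groundspeed=110.5 kt

Leg 1: heading 224.7°; drift -2.8° → track 221.9°, groundspeed 141.2 kt
Leg 2: heading 199.9°; drift +0.0° → track 199.9°, groundspeed 142.5 kt
Leg 3: heading 62.2°; drift +5.6° → track 67.8°, groundspeed 113.9 kt
Leg 4: heading 221.4°; drift -2.4° → track 219.0°, groundspeed 141.5 kt
Leg 5: heading 358.4°; drift -3.2° → track 355.2°, groundspeed 110.5 kt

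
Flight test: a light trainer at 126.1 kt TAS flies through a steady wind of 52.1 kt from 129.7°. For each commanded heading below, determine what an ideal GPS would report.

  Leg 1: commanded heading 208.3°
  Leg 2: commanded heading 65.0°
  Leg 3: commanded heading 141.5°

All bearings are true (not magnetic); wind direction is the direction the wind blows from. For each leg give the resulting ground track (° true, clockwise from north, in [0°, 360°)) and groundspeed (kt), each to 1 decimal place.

Leg 1: heading 208.3°; drift +23.8° → track 232.1°, groundspeed 126.6 kt
Leg 2: heading 65.0°; drift -24.4° → track 40.6°, groundspeed 114.0 kt
Leg 3: heading 141.5°; drift +8.1° → track 149.6°, groundspeed 75.9 kt

Leg 1: track=232.1°, groundspeed=126.6 kt
Leg 2: track=40.6°, groundspeed=114.0 kt
Leg 3: track=149.6°, groundspeed=75.9 kt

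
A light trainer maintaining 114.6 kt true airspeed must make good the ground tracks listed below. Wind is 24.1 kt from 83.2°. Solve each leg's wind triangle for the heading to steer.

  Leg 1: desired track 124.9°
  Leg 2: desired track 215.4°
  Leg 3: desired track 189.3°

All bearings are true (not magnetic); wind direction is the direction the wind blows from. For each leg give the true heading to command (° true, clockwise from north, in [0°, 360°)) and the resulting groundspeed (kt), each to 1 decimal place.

Leg 1: heading=116.9°, groundspeed=95.5 kt
Leg 2: heading=206.4°, groundspeed=129.4 kt
Leg 3: heading=177.6°, groundspeed=118.9 kt

Leg 1: desired track 124.9°; wind correction -8.0° → command heading 116.9°, groundspeed 95.5 kt
Leg 2: desired track 215.4°; wind correction -9.0° → command heading 206.4°, groundspeed 129.4 kt
Leg 3: desired track 189.3°; wind correction -11.7° → command heading 177.6°, groundspeed 118.9 kt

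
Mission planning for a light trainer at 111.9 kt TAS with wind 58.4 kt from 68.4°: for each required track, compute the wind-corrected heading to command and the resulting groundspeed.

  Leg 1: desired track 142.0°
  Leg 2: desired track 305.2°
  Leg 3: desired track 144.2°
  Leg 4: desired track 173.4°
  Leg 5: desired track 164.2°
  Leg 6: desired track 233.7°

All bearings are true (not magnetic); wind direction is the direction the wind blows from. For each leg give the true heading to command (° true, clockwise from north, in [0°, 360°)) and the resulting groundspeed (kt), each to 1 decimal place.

Leg 1: heading=112.0°, groundspeed=80.4 kt
Leg 2: heading=331.1°, groundspeed=132.6 kt
Leg 3: heading=113.8°, groundspeed=82.2 kt
Leg 4: heading=143.1°, groundspeed=111.8 kt
Leg 5: heading=132.9°, groundspeed=101.5 kt
Leg 6: heading=226.1°, groundspeed=167.4 kt

Leg 1: desired track 142.0°; wind correction -30.0° → command heading 112.0°, groundspeed 80.4 kt
Leg 2: desired track 305.2°; wind correction +25.9° → command heading 331.1°, groundspeed 132.6 kt
Leg 3: desired track 144.2°; wind correction -30.4° → command heading 113.8°, groundspeed 82.2 kt
Leg 4: desired track 173.4°; wind correction -30.3° → command heading 143.1°, groundspeed 111.8 kt
Leg 5: desired track 164.2°; wind correction -31.3° → command heading 132.9°, groundspeed 101.5 kt
Leg 6: desired track 233.7°; wind correction -7.6° → command heading 226.1°, groundspeed 167.4 kt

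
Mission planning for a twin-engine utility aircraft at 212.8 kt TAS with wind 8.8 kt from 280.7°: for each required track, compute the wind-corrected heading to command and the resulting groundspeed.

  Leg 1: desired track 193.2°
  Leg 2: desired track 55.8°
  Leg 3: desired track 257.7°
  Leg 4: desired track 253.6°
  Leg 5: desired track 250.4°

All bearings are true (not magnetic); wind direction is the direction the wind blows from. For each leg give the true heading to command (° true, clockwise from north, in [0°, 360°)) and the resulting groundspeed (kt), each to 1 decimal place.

Leg 1: heading=195.6°, groundspeed=212.2 kt
Leg 2: heading=54.1°, groundspeed=218.9 kt
Leg 3: heading=258.6°, groundspeed=204.7 kt
Leg 4: heading=254.7°, groundspeed=204.9 kt
Leg 5: heading=251.6°, groundspeed=205.2 kt

Leg 1: desired track 193.2°; wind correction +2.4° → command heading 195.6°, groundspeed 212.2 kt
Leg 2: desired track 55.8°; wind correction -1.7° → command heading 54.1°, groundspeed 218.9 kt
Leg 3: desired track 257.7°; wind correction +0.9° → command heading 258.6°, groundspeed 204.7 kt
Leg 4: desired track 253.6°; wind correction +1.1° → command heading 254.7°, groundspeed 204.9 kt
Leg 5: desired track 250.4°; wind correction +1.2° → command heading 251.6°, groundspeed 205.2 kt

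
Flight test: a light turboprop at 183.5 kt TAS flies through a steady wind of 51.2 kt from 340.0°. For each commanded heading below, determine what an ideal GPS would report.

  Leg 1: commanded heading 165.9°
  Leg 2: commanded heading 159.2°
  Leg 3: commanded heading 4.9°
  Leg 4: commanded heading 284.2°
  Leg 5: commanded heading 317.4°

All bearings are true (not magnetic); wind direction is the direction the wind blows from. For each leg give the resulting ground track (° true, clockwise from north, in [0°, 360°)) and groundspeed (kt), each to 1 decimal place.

Leg 1: heading 165.9°; drift -1.3° → track 164.6°, groundspeed 234.5 kt
Leg 2: heading 159.2°; drift +0.2° → track 159.4°, groundspeed 234.7 kt
Leg 3: heading 4.9°; drift +8.9° → track 13.8°, groundspeed 138.7 kt
Leg 4: heading 284.2°; drift -15.3° → track 268.9°, groundspeed 160.4 kt
Leg 5: heading 317.4°; drift -8.2° → track 309.2°, groundspeed 137.6 kt

Leg 1: track=164.6°, groundspeed=234.5 kt
Leg 2: track=159.4°, groundspeed=234.7 kt
Leg 3: track=13.8°, groundspeed=138.7 kt
Leg 4: track=268.9°, groundspeed=160.4 kt
Leg 5: track=309.2°, groundspeed=137.6 kt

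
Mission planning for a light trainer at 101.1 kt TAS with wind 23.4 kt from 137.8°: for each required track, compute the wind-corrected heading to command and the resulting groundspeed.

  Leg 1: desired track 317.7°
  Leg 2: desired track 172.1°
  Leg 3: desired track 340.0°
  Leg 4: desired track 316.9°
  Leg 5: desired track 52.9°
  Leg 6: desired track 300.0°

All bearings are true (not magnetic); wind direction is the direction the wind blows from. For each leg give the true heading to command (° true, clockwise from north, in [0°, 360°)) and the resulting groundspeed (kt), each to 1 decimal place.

Leg 1: heading=317.7°, groundspeed=124.5 kt
Leg 2: heading=164.6°, groundspeed=80.9 kt
Leg 3: heading=345.0°, groundspeed=122.4 kt
Leg 4: heading=316.7°, groundspeed=124.5 kt
Leg 5: heading=66.2°, groundspeed=96.3 kt
Leg 6: heading=295.9°, groundspeed=123.1 kt

Leg 1: desired track 317.7°; wind correction +0.0° → command heading 317.7°, groundspeed 124.5 kt
Leg 2: desired track 172.1°; wind correction -7.5° → command heading 164.6°, groundspeed 80.9 kt
Leg 3: desired track 340.0°; wind correction +5.0° → command heading 345.0°, groundspeed 122.4 kt
Leg 4: desired track 316.9°; wind correction -0.2° → command heading 316.7°, groundspeed 124.5 kt
Leg 5: desired track 52.9°; wind correction +13.3° → command heading 66.2°, groundspeed 96.3 kt
Leg 6: desired track 300.0°; wind correction -4.1° → command heading 295.9°, groundspeed 123.1 kt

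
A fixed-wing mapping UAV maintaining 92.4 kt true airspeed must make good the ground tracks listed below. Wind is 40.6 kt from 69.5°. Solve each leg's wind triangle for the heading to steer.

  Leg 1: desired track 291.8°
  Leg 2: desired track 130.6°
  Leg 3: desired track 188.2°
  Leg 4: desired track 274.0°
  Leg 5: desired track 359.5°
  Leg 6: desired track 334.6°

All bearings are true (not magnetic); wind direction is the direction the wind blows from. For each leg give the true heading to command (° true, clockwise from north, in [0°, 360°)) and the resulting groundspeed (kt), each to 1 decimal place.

Leg 1: heading=309.0°, groundspeed=118.3 kt
Leg 2: heading=108.0°, groundspeed=65.7 kt
Leg 3: heading=165.5°, groundspeed=104.8 kt
Leg 4: heading=284.5°, groundspeed=127.8 kt
Leg 5: heading=23.9°, groundspeed=70.3 kt
Leg 6: heading=0.6°, groundspeed=86.5 kt

Leg 1: desired track 291.8°; wind correction +17.2° → command heading 309.0°, groundspeed 118.3 kt
Leg 2: desired track 130.6°; wind correction -22.6° → command heading 108.0°, groundspeed 65.7 kt
Leg 3: desired track 188.2°; wind correction -22.7° → command heading 165.5°, groundspeed 104.8 kt
Leg 4: desired track 274.0°; wind correction +10.5° → command heading 284.5°, groundspeed 127.8 kt
Leg 5: desired track 359.5°; wind correction +24.4° → command heading 23.9°, groundspeed 70.3 kt
Leg 6: desired track 334.6°; wind correction +26.0° → command heading 0.6°, groundspeed 86.5 kt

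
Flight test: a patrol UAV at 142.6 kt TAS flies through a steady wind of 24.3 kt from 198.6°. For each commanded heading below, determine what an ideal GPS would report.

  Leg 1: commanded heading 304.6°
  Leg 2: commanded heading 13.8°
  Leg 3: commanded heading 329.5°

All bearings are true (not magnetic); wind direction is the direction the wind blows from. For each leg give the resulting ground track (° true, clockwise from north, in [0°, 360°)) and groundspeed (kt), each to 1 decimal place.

Leg 1: heading 304.6°; drift +8.9° → track 313.5°, groundspeed 151.1 kt
Leg 2: heading 13.8°; drift +0.7° → track 14.5°, groundspeed 166.8 kt
Leg 3: heading 329.5°; drift +6.6° → track 336.1°, groundspeed 159.6 kt

Leg 1: track=313.5°, groundspeed=151.1 kt
Leg 2: track=14.5°, groundspeed=166.8 kt
Leg 3: track=336.1°, groundspeed=159.6 kt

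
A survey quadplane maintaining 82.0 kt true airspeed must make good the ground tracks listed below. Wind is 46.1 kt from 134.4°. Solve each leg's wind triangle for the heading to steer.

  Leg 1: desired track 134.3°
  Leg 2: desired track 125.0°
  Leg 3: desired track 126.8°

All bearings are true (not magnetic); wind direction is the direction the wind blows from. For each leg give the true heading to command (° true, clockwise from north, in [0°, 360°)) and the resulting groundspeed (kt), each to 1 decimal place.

Leg 1: heading=134.4°, groundspeed=35.9 kt
Leg 2: heading=130.3°, groundspeed=36.2 kt
Leg 3: heading=131.1°, groundspeed=36.1 kt

Leg 1: desired track 134.3°; wind correction +0.1° → command heading 134.4°, groundspeed 35.9 kt
Leg 2: desired track 125.0°; wind correction +5.3° → command heading 130.3°, groundspeed 36.2 kt
Leg 3: desired track 126.8°; wind correction +4.3° → command heading 131.1°, groundspeed 36.1 kt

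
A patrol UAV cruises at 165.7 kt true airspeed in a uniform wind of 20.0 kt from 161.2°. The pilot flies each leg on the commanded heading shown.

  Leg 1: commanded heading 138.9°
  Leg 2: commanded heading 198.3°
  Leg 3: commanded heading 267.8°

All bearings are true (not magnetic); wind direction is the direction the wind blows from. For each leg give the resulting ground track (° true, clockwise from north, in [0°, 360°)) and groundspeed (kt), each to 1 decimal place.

Leg 1: heading 138.9°; drift -3.0° → track 135.9°, groundspeed 147.4 kt
Leg 2: heading 198.3°; drift +4.6° → track 202.9°, groundspeed 150.2 kt
Leg 3: heading 267.8°; drift +6.4° → track 274.2°, groundspeed 172.5 kt

Leg 1: track=135.9°, groundspeed=147.4 kt
Leg 2: track=202.9°, groundspeed=150.2 kt
Leg 3: track=274.2°, groundspeed=172.5 kt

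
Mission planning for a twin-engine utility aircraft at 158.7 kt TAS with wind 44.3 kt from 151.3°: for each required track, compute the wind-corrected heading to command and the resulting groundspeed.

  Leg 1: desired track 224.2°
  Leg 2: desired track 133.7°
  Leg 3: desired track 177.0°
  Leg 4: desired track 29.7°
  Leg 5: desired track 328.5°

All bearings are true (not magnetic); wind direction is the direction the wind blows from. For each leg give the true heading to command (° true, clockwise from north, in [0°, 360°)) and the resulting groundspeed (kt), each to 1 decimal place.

Leg 1: desired track 224.2°; wind correction -15.5° → command heading 208.7°, groundspeed 139.9 kt
Leg 2: desired track 133.7°; wind correction +4.8° → command heading 138.5°, groundspeed 115.9 kt
Leg 3: desired track 177.0°; wind correction -7.0° → command heading 170.0°, groundspeed 117.6 kt
Leg 4: desired track 29.7°; wind correction +13.8° → command heading 43.5°, groundspeed 177.4 kt
Leg 5: desired track 328.5°; wind correction -0.8° → command heading 327.7°, groundspeed 202.9 kt

Leg 1: heading=208.7°, groundspeed=139.9 kt
Leg 2: heading=138.5°, groundspeed=115.9 kt
Leg 3: heading=170.0°, groundspeed=117.6 kt
Leg 4: heading=43.5°, groundspeed=177.4 kt
Leg 5: heading=327.7°, groundspeed=202.9 kt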